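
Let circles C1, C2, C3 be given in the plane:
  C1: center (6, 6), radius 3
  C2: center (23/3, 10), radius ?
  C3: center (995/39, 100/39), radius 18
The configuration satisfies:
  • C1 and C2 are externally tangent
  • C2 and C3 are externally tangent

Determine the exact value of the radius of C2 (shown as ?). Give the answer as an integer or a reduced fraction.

1. [ext C1·C2]  r_C2² + 6r_C2 − 88/9 = 0  ⇒  r_C2 = 4/3 (r>0 drops 1)
2. [ext C2·C3]  r_C2² + 36r_C2 − 448/9 = 0  ⇒  r_C2 = 4/3 (r>0 drops 1)

4/3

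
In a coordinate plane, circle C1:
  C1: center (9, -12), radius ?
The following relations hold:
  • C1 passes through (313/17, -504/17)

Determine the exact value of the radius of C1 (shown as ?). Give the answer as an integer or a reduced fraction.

20

1. [C1∋P]  r_C1² − 400 = 0  ⇒  r_C1 = 20 (r>0 drops 1)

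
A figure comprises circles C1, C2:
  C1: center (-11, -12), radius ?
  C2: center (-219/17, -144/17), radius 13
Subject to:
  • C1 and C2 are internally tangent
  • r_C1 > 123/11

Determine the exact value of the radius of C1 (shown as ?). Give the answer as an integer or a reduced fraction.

17

1. [int C1,C2]  r_C1² − 26r_C1 + 153 = 0  ⇒  r_C1 = 9 or 17
2. given r_C1 > 123/11: keep 17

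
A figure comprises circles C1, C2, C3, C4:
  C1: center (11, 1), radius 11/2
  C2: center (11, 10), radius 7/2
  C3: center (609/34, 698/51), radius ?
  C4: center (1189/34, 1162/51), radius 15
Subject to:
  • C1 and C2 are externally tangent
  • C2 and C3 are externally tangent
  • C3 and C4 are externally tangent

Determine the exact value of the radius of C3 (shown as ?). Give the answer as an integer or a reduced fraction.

1. [ext C2·C3]  r_C3² + 7r_C3 − 442/9 = 0  ⇒  r_C3 = 13/3 (r>0 drops 1)
2. [ext C3·C4]  r_C3² + 30r_C3 − 1339/9 = 0  ⇒  r_C3 = 13/3 (r>0 drops 1)

13/3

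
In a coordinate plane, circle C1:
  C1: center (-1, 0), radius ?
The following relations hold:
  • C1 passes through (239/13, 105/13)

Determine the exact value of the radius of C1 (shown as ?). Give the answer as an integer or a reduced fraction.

1. [C1∋P]  r_C1² − 441 = 0  ⇒  r_C1 = 21 (r>0 drops 1)

21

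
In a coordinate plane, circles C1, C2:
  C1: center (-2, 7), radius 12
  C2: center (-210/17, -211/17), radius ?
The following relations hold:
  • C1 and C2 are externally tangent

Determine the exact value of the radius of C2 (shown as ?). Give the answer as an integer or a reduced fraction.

10

1. [ext C1·C2]  r_C2² + 24r_C2 − 340 = 0  ⇒  r_C2 = 10 (r>0 drops 1)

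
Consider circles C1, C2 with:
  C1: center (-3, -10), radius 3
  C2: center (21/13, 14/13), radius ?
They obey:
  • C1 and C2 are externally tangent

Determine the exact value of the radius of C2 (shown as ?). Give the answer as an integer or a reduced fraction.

1. [ext C1·C2]  r_C2² + 6r_C2 − 135 = 0  ⇒  r_C2 = 9 (r>0 drops 1)

9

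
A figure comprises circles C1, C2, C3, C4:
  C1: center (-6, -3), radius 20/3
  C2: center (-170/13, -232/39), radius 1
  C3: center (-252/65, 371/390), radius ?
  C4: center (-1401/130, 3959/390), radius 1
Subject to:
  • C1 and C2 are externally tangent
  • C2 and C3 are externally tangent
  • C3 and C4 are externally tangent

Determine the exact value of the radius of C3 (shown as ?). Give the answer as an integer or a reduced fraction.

1. [ext C2·C3]  r_C3² + 2r_C3 − 525/4 = 0  ⇒  r_C3 = 21/2 (r>0 drops 1)
2. [ext C3·C4]  r_C3² + 2r_C3 − 525/4 = 0  ⇒  r_C3 = 21/2 (r>0 drops 1)

21/2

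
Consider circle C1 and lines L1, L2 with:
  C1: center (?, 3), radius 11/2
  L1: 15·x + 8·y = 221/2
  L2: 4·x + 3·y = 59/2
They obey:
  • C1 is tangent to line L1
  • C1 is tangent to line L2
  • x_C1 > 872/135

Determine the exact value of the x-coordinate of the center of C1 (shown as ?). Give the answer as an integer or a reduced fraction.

12

1. [C1‖L1]  x_C1² − (173/15)x_C1 − 28/5 = 0  ⇒  x_C1 = -7/15 or 12
2. [C1‖L2]  x_C1² − (41/4)x_C1 − 21 = 0  ⇒  x_C1 = -7/4 or 12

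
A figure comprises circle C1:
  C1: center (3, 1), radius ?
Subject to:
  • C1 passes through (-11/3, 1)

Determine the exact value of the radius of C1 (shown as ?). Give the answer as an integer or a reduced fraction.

20/3

1. [C1∋P]  r_C1² − 400/9 = 0  ⇒  r_C1 = 20/3 (r>0 drops 1)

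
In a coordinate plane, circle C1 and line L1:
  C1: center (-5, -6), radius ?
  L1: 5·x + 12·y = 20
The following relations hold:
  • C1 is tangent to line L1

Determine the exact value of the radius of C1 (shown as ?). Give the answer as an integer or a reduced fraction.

9

1. [C1‖L1]  r_C1² − 81 = 0  ⇒  r_C1 = 9 (r>0 drops 1)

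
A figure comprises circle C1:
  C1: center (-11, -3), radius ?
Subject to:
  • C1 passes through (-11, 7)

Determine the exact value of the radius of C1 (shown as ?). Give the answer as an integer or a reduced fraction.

1. [C1∋P]  r_C1² − 100 = 0  ⇒  r_C1 = 10 (r>0 drops 1)

10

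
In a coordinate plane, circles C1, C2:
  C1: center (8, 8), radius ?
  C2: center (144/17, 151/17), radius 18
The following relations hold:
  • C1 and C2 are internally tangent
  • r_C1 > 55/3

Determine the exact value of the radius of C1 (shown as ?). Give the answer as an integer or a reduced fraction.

19

1. [int C1,C2]  r_C1² − 36r_C1 + 323 = 0  ⇒  r_C1 = 17 or 19
2. given r_C1 > 55/3: keep 19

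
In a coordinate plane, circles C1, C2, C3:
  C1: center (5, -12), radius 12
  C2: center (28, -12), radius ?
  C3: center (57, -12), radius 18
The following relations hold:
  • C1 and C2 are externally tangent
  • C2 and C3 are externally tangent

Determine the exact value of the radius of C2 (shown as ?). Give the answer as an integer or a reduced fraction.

1. [ext C1·C2]  r_C2² + 24r_C2 − 385 = 0  ⇒  r_C2 = 11 (r>0 drops 1)
2. [ext C2·C3]  r_C2² + 36r_C2 − 517 = 0  ⇒  r_C2 = 11 (r>0 drops 1)

11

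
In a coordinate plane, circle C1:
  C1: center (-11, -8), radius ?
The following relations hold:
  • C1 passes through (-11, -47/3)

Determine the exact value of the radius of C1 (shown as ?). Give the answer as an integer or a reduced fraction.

1. [C1∋P]  r_C1² − 529/9 = 0  ⇒  r_C1 = 23/3 (r>0 drops 1)

23/3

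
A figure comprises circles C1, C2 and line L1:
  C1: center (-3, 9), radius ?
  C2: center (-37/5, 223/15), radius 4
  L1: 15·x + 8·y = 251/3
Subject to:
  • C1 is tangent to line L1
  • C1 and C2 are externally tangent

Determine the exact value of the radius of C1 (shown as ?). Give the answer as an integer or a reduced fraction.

1. [C1‖L1]  r_C1² − 100/9 = 0  ⇒  r_C1 = 10/3 (r>0 drops 1)
2. [ext C1·C2]  r_C1² + 8r_C1 − 340/9 = 0  ⇒  r_C1 = 10/3 (r>0 drops 1)

10/3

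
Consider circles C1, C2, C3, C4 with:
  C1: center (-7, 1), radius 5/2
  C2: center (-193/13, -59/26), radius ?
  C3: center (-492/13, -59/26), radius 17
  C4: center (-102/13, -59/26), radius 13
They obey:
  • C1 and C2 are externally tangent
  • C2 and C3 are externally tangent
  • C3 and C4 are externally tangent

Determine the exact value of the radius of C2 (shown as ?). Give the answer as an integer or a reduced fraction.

1. [ext C1·C2]  r_C2² + 5r_C2 − 66 = 0  ⇒  r_C2 = 6 (r>0 drops 1)
2. [ext C2·C3]  r_C2² + 34r_C2 − 240 = 0  ⇒  r_C2 = 6 (r>0 drops 1)

6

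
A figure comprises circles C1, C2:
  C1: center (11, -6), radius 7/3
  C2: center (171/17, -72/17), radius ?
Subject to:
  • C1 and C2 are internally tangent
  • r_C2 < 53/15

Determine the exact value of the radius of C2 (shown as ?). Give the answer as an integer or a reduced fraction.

1. [int C1,C2]  r_C2² − (14/3)r_C2 + 13/9 = 0  ⇒  r_C2 = 1/3 or 13/3
2. given r_C2 < 53/15: keep 1/3

1/3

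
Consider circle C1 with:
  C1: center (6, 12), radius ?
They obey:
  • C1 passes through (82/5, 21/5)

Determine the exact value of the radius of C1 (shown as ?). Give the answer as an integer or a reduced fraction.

1. [C1∋P]  r_C1² − 169 = 0  ⇒  r_C1 = 13 (r>0 drops 1)

13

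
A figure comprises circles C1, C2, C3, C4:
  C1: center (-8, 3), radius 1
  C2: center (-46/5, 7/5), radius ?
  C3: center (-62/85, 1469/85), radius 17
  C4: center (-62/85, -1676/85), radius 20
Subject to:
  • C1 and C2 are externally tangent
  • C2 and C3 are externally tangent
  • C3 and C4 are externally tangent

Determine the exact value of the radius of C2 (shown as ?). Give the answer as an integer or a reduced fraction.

1. [ext C1·C2]  r_C2² + 2r_C2 − 3 = 0  ⇒  r_C2 = 1 (r>0 drops 1)
2. [ext C2·C3]  r_C2² + 34r_C2 − 35 = 0  ⇒  r_C2 = 1 (r>0 drops 1)

1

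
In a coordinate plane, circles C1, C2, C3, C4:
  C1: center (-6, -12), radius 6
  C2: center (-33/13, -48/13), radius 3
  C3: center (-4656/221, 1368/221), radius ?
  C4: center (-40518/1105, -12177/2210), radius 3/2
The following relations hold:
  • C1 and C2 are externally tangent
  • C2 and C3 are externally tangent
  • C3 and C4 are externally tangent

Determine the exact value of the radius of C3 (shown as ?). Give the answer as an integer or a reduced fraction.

1. [ext C2·C3]  r_C3² + 6r_C3 − 432 = 0  ⇒  r_C3 = 18 (r>0 drops 1)
2. [ext C3·C4]  r_C3² + 3r_C3 − 378 = 0  ⇒  r_C3 = 18 (r>0 drops 1)

18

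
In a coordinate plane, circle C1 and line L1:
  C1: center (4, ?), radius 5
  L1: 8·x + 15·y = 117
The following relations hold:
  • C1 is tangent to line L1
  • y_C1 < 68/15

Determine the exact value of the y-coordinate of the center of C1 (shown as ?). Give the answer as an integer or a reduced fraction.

1. [C1‖L1]  y_C1² − (34/3)y_C1 = 0  ⇒  y_C1 = 0 or 34/3
2. given y_C1 < 68/15: keep 0

0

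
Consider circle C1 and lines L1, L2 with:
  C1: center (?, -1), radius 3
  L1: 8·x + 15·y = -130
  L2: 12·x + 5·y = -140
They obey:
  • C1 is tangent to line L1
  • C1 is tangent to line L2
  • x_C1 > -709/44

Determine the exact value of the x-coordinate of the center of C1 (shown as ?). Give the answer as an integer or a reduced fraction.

-8

1. [C1‖L1]  x_C1² + (115/4)x_C1 + 166 = 0  ⇒  x_C1 = -83/4 or -8
2. [C1‖L2]  x_C1² + (45/2)x_C1 + 116 = 0  ⇒  x_C1 = -29/2 or -8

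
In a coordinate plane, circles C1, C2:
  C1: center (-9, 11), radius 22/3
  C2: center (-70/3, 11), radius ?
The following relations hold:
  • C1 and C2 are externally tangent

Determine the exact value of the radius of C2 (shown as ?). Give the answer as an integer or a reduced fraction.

1. [ext C1·C2]  r_C2² + (44/3)r_C2 − 455/3 = 0  ⇒  r_C2 = 7 (r>0 drops 1)

7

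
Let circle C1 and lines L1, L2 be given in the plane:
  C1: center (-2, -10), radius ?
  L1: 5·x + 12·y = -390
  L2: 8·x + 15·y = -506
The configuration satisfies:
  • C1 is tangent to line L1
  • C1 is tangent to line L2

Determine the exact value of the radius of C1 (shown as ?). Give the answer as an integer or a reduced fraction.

20

1. [C1‖L1]  r_C1² − 400 = 0  ⇒  r_C1 = 20 (r>0 drops 1)
2. [C1‖L2]  r_C1² − 400 = 0  ⇒  r_C1 = 20 (r>0 drops 1)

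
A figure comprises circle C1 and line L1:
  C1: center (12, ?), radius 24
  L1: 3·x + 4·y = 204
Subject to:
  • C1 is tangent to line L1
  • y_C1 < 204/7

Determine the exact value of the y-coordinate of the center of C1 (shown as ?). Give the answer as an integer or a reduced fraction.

12

1. [C1‖L1]  y_C1² − 84y_C1 + 864 = 0  ⇒  y_C1 = 12 or 72
2. given y_C1 < 204/7: keep 12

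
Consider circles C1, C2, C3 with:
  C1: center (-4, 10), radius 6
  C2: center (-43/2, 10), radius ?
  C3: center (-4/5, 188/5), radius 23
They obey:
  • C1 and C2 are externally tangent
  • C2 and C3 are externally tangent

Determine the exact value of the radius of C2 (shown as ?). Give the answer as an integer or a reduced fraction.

23/2

1. [ext C1·C2]  r_C2² + 12r_C2 − 1081/4 = 0  ⇒  r_C2 = 23/2 (r>0 drops 1)
2. [ext C2·C3]  r_C2² + 46r_C2 − 2645/4 = 0  ⇒  r_C2 = 23/2 (r>0 drops 1)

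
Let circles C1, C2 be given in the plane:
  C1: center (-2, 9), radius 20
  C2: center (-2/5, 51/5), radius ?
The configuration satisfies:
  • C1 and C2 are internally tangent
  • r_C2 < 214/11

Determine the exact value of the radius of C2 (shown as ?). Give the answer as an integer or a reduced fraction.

1. [int C1,C2]  r_C2² − 40r_C2 + 396 = 0  ⇒  r_C2 = 18 or 22
2. given r_C2 < 214/11: keep 18

18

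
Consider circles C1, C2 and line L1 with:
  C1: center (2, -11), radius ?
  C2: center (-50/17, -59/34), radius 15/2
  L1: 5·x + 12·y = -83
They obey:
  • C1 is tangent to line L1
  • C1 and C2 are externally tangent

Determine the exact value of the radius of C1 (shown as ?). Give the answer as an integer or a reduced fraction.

1. [C1‖L1]  r_C1² − 9 = 0  ⇒  r_C1 = 3 (r>0 drops 1)
2. [ext C1·C2]  r_C1² + 15r_C1 − 54 = 0  ⇒  r_C1 = 3 (r>0 drops 1)

3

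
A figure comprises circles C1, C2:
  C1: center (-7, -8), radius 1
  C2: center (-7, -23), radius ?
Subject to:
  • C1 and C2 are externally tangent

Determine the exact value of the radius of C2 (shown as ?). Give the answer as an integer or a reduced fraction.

14

1. [ext C1·C2]  r_C2² + 2r_C2 − 224 = 0  ⇒  r_C2 = 14 (r>0 drops 1)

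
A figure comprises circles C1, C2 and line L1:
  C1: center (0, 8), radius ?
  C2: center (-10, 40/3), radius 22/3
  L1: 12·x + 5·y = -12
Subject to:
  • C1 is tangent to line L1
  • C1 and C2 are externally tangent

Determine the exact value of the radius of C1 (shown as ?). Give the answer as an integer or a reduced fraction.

4

1. [C1‖L1]  r_C1² − 16 = 0  ⇒  r_C1 = 4 (r>0 drops 1)
2. [ext C1·C2]  r_C1² + (44/3)r_C1 − 224/3 = 0  ⇒  r_C1 = 4 (r>0 drops 1)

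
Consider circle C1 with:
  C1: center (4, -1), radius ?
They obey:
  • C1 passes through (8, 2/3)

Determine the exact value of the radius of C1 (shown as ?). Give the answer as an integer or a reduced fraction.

13/3

1. [C1∋P]  r_C1² − 169/9 = 0  ⇒  r_C1 = 13/3 (r>0 drops 1)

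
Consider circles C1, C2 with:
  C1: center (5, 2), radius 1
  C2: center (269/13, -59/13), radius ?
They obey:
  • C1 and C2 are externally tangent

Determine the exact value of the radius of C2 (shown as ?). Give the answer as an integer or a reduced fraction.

1. [ext C1·C2]  r_C2² + 2r_C2 − 288 = 0  ⇒  r_C2 = 16 (r>0 drops 1)

16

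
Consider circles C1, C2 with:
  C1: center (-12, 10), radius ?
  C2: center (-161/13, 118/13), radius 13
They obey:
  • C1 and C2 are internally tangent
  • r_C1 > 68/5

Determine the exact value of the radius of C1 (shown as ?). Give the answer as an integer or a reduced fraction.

1. [int C1,C2]  r_C1² − 26r_C1 + 168 = 0  ⇒  r_C1 = 12 or 14
2. given r_C1 > 68/5: keep 14

14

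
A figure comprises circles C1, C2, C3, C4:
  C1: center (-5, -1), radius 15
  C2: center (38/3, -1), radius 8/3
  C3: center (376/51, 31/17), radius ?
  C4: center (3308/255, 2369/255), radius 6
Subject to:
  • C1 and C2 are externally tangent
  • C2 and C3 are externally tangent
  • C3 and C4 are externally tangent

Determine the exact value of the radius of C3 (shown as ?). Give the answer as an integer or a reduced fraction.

10/3

1. [ext C2·C3]  r_C3² + (16/3)r_C3 − 260/9 = 0  ⇒  r_C3 = 10/3 (r>0 drops 1)
2. [ext C3·C4]  r_C3² + 12r_C3 − 460/9 = 0  ⇒  r_C3 = 10/3 (r>0 drops 1)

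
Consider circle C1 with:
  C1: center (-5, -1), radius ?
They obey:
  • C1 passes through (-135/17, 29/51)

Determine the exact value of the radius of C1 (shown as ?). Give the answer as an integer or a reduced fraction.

1. [C1∋P]  r_C1² − 100/9 = 0  ⇒  r_C1 = 10/3 (r>0 drops 1)

10/3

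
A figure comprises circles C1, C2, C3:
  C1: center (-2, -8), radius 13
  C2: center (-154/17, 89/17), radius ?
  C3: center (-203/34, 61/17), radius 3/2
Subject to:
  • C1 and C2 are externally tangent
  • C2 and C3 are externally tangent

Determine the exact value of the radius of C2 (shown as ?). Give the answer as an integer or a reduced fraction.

2

1. [ext C1·C2]  r_C2² + 26r_C2 − 56 = 0  ⇒  r_C2 = 2 (r>0 drops 1)
2. [ext C2·C3]  r_C2² + 3r_C2 − 10 = 0  ⇒  r_C2 = 2 (r>0 drops 1)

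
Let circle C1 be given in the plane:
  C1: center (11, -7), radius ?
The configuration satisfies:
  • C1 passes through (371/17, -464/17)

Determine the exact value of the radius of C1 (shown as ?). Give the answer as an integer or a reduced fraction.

23

1. [C1∋P]  r_C1² − 529 = 0  ⇒  r_C1 = 23 (r>0 drops 1)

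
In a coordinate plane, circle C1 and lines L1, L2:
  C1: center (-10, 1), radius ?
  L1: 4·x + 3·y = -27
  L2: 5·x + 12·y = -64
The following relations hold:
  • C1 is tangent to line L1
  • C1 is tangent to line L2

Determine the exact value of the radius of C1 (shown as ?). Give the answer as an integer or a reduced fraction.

1. [C1‖L1]  r_C1² − 4 = 0  ⇒  r_C1 = 2 (r>0 drops 1)
2. [C1‖L2]  r_C1² − 4 = 0  ⇒  r_C1 = 2 (r>0 drops 1)

2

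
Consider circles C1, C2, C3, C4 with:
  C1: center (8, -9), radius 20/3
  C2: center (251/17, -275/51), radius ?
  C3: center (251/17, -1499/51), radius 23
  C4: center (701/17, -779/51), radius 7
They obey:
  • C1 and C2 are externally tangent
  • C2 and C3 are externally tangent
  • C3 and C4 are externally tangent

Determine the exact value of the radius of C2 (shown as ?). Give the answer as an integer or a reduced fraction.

1

1. [ext C1·C2]  r_C2² + (40/3)r_C2 − 43/3 = 0  ⇒  r_C2 = 1 (r>0 drops 1)
2. [ext C2·C3]  r_C2² + 46r_C2 − 47 = 0  ⇒  r_C2 = 1 (r>0 drops 1)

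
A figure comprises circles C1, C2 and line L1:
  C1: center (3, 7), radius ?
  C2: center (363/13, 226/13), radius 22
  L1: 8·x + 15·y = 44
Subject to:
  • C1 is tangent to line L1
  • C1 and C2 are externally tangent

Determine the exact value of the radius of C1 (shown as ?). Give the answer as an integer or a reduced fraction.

1. [C1‖L1]  r_C1² − 25 = 0  ⇒  r_C1 = 5 (r>0 drops 1)
2. [ext C1·C2]  r_C1² + 44r_C1 − 245 = 0  ⇒  r_C1 = 5 (r>0 drops 1)

5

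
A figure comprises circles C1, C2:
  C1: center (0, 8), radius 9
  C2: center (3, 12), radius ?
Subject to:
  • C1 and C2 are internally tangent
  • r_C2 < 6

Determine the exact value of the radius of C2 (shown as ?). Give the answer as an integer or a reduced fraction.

4

1. [int C1,C2]  r_C2² − 18r_C2 + 56 = 0  ⇒  r_C2 = 4 or 14
2. given r_C2 < 6: keep 4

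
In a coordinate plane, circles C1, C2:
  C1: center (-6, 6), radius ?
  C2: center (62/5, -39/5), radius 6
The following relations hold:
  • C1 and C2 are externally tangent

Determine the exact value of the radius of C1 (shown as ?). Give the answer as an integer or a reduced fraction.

1. [ext C1·C2]  r_C1² + 12r_C1 − 493 = 0  ⇒  r_C1 = 17 (r>0 drops 1)

17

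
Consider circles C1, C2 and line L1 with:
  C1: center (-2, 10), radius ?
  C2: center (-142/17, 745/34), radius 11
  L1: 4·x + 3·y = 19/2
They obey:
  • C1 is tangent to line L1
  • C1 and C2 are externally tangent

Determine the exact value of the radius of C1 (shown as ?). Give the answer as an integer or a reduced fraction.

1. [C1‖L1]  r_C1² − 25/4 = 0  ⇒  r_C1 = 5/2 (r>0 drops 1)
2. [ext C1·C2]  r_C1² + 22r_C1 − 245/4 = 0  ⇒  r_C1 = 5/2 (r>0 drops 1)

5/2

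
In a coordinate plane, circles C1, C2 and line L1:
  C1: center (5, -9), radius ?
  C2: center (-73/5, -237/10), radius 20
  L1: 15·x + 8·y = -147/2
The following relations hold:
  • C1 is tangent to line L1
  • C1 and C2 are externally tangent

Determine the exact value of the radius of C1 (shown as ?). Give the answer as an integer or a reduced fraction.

9/2

1. [C1‖L1]  r_C1² − 81/4 = 0  ⇒  r_C1 = 9/2 (r>0 drops 1)
2. [ext C1·C2]  r_C1² + 40r_C1 − 801/4 = 0  ⇒  r_C1 = 9/2 (r>0 drops 1)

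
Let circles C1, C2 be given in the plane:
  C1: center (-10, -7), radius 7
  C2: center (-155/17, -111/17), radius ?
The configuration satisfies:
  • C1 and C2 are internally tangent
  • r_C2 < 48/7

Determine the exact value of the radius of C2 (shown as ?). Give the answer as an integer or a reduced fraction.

6

1. [int C1,C2]  r_C2² − 14r_C2 + 48 = 0  ⇒  r_C2 = 6 or 8
2. given r_C2 < 48/7: keep 6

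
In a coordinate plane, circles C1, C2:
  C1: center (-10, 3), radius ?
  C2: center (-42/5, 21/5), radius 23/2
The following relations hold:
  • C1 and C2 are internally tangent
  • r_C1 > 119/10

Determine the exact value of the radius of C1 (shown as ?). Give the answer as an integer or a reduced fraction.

1. [int C1,C2]  r_C1² − 23r_C1 + 513/4 = 0  ⇒  r_C1 = 19/2 or 27/2
2. given r_C1 > 119/10: keep 27/2

27/2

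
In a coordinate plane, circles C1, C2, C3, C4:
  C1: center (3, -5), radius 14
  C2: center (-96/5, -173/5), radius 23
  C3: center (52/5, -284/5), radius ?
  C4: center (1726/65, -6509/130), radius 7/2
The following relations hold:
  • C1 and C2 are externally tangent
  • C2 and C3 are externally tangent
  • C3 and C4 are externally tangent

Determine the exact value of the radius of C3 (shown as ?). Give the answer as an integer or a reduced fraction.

14

1. [ext C2·C3]  r_C3² + 46r_C3 − 840 = 0  ⇒  r_C3 = 14 (r>0 drops 1)
2. [ext C3·C4]  r_C3² + 7r_C3 − 294 = 0  ⇒  r_C3 = 14 (r>0 drops 1)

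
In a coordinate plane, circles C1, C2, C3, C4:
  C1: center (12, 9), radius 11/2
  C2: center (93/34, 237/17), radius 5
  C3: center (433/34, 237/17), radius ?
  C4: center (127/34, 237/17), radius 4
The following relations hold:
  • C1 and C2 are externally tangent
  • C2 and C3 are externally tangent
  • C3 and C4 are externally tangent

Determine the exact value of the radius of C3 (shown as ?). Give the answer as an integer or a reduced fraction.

5

1. [ext C2·C3]  r_C3² + 10r_C3 − 75 = 0  ⇒  r_C3 = 5 (r>0 drops 1)
2. [ext C3·C4]  r_C3² + 8r_C3 − 65 = 0  ⇒  r_C3 = 5 (r>0 drops 1)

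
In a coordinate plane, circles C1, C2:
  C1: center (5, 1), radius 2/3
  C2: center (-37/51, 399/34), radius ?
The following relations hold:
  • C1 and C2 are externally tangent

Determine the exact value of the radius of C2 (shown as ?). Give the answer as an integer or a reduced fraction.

1. [ext C1·C2]  r_C2² + (4/3)r_C2 − 1771/12 = 0  ⇒  r_C2 = 23/2 (r>0 drops 1)

23/2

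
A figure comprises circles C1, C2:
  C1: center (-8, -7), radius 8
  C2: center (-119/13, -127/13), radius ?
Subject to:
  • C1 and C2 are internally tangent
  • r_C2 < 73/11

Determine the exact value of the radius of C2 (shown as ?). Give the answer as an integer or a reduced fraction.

5

1. [int C1,C2]  r_C2² − 16r_C2 + 55 = 0  ⇒  r_C2 = 5 or 11
2. given r_C2 < 73/11: keep 5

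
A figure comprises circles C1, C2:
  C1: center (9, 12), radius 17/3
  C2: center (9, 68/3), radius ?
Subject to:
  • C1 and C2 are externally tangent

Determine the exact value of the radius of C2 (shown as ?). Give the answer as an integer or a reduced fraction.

1. [ext C1·C2]  r_C2² + (34/3)r_C2 − 245/3 = 0  ⇒  r_C2 = 5 (r>0 drops 1)

5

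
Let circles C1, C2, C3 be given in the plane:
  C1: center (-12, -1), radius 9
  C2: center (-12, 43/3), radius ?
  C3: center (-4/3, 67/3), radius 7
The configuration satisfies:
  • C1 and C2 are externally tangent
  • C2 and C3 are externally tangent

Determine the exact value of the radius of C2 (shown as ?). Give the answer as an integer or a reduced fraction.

19/3

1. [ext C1·C2]  r_C2² + 18r_C2 − 1387/9 = 0  ⇒  r_C2 = 19/3 (r>0 drops 1)
2. [ext C2·C3]  r_C2² + 14r_C2 − 1159/9 = 0  ⇒  r_C2 = 19/3 (r>0 drops 1)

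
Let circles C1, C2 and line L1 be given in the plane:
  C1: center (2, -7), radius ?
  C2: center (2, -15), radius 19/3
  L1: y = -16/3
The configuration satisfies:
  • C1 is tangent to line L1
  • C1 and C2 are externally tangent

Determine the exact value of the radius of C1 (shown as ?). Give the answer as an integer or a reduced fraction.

5/3

1. [C1‖L1]  r_C1² − 25/9 = 0  ⇒  r_C1 = 5/3 (r>0 drops 1)
2. [ext C1·C2]  r_C1² + (38/3)r_C1 − 215/9 = 0  ⇒  r_C1 = 5/3 (r>0 drops 1)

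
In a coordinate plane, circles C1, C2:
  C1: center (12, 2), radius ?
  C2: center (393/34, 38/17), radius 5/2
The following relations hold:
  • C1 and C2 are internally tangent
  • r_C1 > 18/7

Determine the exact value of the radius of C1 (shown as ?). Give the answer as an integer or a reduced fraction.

3

1. [int C1,C2]  r_C1² − 5r_C1 + 6 = 0  ⇒  r_C1 = 2 or 3
2. given r_C1 > 18/7: keep 3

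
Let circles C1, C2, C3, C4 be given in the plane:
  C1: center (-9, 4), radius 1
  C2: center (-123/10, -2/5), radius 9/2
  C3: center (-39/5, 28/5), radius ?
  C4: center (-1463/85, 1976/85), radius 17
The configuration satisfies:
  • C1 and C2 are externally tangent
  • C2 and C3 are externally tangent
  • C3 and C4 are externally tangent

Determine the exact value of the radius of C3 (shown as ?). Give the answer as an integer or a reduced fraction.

3

1. [ext C2·C3]  r_C3² + 9r_C3 − 36 = 0  ⇒  r_C3 = 3 (r>0 drops 1)
2. [ext C3·C4]  r_C3² + 34r_C3 − 111 = 0  ⇒  r_C3 = 3 (r>0 drops 1)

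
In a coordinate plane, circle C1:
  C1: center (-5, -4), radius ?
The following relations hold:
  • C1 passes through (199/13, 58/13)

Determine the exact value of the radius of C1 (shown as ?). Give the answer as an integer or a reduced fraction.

22

1. [C1∋P]  r_C1² − 484 = 0  ⇒  r_C1 = 22 (r>0 drops 1)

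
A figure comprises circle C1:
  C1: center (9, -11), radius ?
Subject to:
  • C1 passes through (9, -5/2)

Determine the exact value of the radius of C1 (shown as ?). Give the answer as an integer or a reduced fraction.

17/2

1. [C1∋P]  r_C1² − 289/4 = 0  ⇒  r_C1 = 17/2 (r>0 drops 1)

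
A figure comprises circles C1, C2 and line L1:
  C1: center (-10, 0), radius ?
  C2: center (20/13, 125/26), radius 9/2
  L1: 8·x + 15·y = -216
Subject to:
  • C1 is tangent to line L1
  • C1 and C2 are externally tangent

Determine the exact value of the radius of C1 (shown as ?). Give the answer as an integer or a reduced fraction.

8

1. [C1‖L1]  r_C1² − 64 = 0  ⇒  r_C1 = 8 (r>0 drops 1)
2. [ext C1·C2]  r_C1² + 9r_C1 − 136 = 0  ⇒  r_C1 = 8 (r>0 drops 1)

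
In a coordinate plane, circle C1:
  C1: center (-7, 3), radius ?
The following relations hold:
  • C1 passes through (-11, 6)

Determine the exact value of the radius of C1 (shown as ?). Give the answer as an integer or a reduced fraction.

5

1. [C1∋P]  r_C1² − 25 = 0  ⇒  r_C1 = 5 (r>0 drops 1)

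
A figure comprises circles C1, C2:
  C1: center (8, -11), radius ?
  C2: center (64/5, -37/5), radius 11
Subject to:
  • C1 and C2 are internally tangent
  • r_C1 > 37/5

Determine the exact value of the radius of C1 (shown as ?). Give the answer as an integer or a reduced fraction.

1. [int C1,C2]  r_C1² − 22r_C1 + 85 = 0  ⇒  r_C1 = 5 or 17
2. given r_C1 > 37/5: keep 17

17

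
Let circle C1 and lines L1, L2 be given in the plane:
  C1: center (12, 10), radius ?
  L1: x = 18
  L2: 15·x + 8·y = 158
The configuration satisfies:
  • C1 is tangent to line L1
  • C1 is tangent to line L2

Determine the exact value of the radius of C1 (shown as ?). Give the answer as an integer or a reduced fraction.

6

1. [C1‖L1]  r_C1² − 36 = 0  ⇒  r_C1 = 6 (r>0 drops 1)
2. [C1‖L2]  r_C1² − 36 = 0  ⇒  r_C1 = 6 (r>0 drops 1)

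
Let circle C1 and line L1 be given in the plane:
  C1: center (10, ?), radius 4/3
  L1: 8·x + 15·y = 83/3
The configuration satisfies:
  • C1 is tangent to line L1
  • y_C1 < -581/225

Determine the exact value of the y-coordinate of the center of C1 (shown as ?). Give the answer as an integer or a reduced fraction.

1. [C1‖L1]  y_C1² + (314/45)y_C1 + 89/9 = 0  ⇒  y_C1 = -5 or -89/45
2. given y_C1 < -581/225: keep -5

-5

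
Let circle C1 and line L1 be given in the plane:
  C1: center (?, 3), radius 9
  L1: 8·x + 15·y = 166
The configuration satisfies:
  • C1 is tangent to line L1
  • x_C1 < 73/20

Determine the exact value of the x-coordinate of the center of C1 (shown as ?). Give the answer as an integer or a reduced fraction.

1. [C1‖L1]  x_C1² − (121/4)x_C1 − 137 = 0  ⇒  x_C1 = -4 or 137/4
2. given x_C1 < 73/20: keep -4

-4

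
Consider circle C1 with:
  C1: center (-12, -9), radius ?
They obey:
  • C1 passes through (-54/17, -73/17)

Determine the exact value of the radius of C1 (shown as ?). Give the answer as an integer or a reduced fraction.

10

1. [C1∋P]  r_C1² − 100 = 0  ⇒  r_C1 = 10 (r>0 drops 1)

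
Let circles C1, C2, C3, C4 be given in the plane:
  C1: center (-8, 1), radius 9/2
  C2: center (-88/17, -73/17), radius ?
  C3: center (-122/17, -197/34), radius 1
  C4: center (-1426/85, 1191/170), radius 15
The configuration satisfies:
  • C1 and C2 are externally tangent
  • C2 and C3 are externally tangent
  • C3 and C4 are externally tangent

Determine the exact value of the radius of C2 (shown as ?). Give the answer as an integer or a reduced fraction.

1. [ext C1·C2]  r_C2² + 9r_C2 − 63/4 = 0  ⇒  r_C2 = 3/2 (r>0 drops 1)
2. [ext C2·C3]  r_C2² + 2r_C2 − 21/4 = 0  ⇒  r_C2 = 3/2 (r>0 drops 1)

3/2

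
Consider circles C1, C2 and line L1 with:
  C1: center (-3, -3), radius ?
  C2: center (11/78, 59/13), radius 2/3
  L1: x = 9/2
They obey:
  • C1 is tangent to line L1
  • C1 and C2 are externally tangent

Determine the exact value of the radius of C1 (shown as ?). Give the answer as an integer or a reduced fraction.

1. [C1‖L1]  r_C1² − 225/4 = 0  ⇒  r_C1 = 15/2 (r>0 drops 1)
2. [ext C1·C2]  r_C1² + (4/3)r_C1 − 265/4 = 0  ⇒  r_C1 = 15/2 (r>0 drops 1)

15/2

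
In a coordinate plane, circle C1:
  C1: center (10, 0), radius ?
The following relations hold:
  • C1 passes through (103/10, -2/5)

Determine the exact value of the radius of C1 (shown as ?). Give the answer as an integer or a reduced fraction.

1/2

1. [C1∋P]  r_C1² − 1/4 = 0  ⇒  r_C1 = 1/2 (r>0 drops 1)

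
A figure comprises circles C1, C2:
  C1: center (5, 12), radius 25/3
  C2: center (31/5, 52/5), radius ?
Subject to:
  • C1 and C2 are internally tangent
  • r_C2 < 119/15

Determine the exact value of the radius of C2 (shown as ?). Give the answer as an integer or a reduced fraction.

1. [int C1,C2]  r_C2² − (50/3)r_C2 + 589/9 = 0  ⇒  r_C2 = 19/3 or 31/3
2. given r_C2 < 119/15: keep 19/3

19/3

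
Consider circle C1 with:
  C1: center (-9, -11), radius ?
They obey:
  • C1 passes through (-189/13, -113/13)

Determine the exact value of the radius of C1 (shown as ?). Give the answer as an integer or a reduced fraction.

6

1. [C1∋P]  r_C1² − 36 = 0  ⇒  r_C1 = 6 (r>0 drops 1)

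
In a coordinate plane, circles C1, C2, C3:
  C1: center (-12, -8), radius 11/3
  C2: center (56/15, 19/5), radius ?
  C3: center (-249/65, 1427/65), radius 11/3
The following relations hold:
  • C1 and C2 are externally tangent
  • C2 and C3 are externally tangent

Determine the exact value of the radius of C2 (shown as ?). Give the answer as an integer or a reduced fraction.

1. [ext C1·C2]  r_C2² + (22/3)r_C2 − 1120/3 = 0  ⇒  r_C2 = 16 (r>0 drops 1)
2. [ext C2·C3]  r_C2² + (22/3)r_C2 − 1120/3 = 0  ⇒  r_C2 = 16 (r>0 drops 1)

16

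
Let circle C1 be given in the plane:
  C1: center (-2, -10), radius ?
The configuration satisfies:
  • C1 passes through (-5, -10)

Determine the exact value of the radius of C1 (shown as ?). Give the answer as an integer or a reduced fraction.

3

1. [C1∋P]  r_C1² − 9 = 0  ⇒  r_C1 = 3 (r>0 drops 1)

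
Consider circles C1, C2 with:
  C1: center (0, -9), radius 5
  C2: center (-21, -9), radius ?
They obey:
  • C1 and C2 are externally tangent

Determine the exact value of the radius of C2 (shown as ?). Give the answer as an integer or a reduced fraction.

16

1. [ext C1·C2]  r_C2² + 10r_C2 − 416 = 0  ⇒  r_C2 = 16 (r>0 drops 1)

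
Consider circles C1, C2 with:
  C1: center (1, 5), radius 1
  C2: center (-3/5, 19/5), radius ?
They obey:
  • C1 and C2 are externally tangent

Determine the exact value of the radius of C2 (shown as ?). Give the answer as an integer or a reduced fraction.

1. [ext C1·C2]  r_C2² + 2r_C2 − 3 = 0  ⇒  r_C2 = 1 (r>0 drops 1)

1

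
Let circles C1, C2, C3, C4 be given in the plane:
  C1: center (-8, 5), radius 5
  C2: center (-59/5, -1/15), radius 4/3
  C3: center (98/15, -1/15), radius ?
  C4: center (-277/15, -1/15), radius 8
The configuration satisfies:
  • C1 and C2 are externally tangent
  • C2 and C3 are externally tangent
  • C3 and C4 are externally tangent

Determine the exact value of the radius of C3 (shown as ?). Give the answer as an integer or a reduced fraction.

17

1. [ext C2·C3]  r_C3² + (8/3)r_C3 − 1003/3 = 0  ⇒  r_C3 = 17 (r>0 drops 1)
2. [ext C3·C4]  r_C3² + 16r_C3 − 561 = 0  ⇒  r_C3 = 17 (r>0 drops 1)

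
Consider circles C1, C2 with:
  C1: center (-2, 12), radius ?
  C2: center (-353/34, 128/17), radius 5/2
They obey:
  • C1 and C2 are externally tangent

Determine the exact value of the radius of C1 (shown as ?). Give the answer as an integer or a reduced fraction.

7

1. [ext C1·C2]  r_C1² + 5r_C1 − 84 = 0  ⇒  r_C1 = 7 (r>0 drops 1)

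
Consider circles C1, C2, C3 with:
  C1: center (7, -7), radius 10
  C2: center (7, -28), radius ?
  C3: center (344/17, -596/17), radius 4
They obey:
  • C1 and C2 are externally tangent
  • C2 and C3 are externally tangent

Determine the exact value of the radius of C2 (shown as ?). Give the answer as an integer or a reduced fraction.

1. [ext C1·C2]  r_C2² + 20r_C2 − 341 = 0  ⇒  r_C2 = 11 (r>0 drops 1)
2. [ext C2·C3]  r_C2² + 8r_C2 − 209 = 0  ⇒  r_C2 = 11 (r>0 drops 1)

11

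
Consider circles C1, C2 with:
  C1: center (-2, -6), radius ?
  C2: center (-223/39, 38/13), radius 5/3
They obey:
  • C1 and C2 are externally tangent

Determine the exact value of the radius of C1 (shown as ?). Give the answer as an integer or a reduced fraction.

8

1. [ext C1·C2]  r_C1² + (10/3)r_C1 − 272/3 = 0  ⇒  r_C1 = 8 (r>0 drops 1)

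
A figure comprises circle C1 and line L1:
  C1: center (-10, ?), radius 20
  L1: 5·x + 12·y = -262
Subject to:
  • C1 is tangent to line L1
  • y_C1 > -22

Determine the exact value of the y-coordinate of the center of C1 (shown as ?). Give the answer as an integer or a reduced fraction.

1. [C1‖L1]  y_C1² + (106/3)y_C1 − 472/3 = 0  ⇒  y_C1 = -118/3 or 4
2. given y_C1 > -22: keep 4

4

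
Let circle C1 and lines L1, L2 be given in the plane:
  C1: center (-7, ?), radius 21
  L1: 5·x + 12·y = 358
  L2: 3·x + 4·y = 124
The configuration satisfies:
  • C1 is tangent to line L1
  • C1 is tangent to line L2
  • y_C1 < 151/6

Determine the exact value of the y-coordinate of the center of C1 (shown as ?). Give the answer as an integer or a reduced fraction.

1. [C1‖L1]  y_C1² − (131/2)y_C1 + 555 = 0  ⇒  y_C1 = 10 or 111/2
2. [C1‖L2]  y_C1² − (145/2)y_C1 + 625 = 0  ⇒  y_C1 = 10 or 125/2

10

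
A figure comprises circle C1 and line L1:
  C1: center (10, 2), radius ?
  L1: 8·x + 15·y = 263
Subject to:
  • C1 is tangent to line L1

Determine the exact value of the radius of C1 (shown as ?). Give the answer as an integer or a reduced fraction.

1. [C1‖L1]  r_C1² − 81 = 0  ⇒  r_C1 = 9 (r>0 drops 1)

9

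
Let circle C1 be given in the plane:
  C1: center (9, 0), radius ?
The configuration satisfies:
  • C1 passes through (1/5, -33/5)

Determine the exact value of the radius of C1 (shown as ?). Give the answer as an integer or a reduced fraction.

1. [C1∋P]  r_C1² − 121 = 0  ⇒  r_C1 = 11 (r>0 drops 1)

11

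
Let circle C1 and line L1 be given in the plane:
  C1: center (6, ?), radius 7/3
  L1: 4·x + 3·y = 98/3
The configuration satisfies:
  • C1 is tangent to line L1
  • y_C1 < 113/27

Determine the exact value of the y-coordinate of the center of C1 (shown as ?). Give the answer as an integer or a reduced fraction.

1. [C1‖L1]  y_C1² − (52/9)y_C1 − 61/9 = 0  ⇒  y_C1 = -1 or 61/9
2. given y_C1 < 113/27: keep -1

-1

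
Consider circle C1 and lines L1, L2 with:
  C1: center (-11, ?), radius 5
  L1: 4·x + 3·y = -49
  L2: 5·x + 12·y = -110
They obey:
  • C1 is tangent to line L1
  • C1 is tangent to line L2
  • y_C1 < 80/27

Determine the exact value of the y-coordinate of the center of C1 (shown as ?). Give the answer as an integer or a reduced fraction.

1. [C1‖L1]  y_C1² + (10/3)y_C1 − 200/3 = 0  ⇒  y_C1 = -10 or 20/3
2. [C1‖L2]  y_C1² + (55/6)y_C1 − 25/3 = 0  ⇒  y_C1 = -10 or 5/6

-10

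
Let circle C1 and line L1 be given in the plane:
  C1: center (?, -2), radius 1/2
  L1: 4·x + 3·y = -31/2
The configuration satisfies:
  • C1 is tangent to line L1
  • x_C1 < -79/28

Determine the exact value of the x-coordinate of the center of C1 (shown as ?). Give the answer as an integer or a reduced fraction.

1. [C1‖L1]  x_C1² + (19/4)x_C1 + 21/4 = 0  ⇒  x_C1 = -3 or -7/4
2. given x_C1 < -79/28: keep -3

-3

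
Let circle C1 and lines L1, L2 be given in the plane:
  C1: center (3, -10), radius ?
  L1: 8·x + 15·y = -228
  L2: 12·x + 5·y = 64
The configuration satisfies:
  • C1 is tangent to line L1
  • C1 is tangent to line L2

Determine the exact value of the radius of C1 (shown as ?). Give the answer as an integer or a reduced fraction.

1. [C1‖L1]  r_C1² − 36 = 0  ⇒  r_C1 = 6 (r>0 drops 1)
2. [C1‖L2]  r_C1² − 36 = 0  ⇒  r_C1 = 6 (r>0 drops 1)

6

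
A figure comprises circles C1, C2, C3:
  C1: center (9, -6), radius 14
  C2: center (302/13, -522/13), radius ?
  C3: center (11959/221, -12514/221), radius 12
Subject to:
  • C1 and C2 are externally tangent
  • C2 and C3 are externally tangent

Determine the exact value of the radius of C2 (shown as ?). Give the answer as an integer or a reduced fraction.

1. [ext C1·C2]  r_C2² + 28r_C2 − 1173 = 0  ⇒  r_C2 = 23 (r>0 drops 1)
2. [ext C2·C3]  r_C2² + 24r_C2 − 1081 = 0  ⇒  r_C2 = 23 (r>0 drops 1)

23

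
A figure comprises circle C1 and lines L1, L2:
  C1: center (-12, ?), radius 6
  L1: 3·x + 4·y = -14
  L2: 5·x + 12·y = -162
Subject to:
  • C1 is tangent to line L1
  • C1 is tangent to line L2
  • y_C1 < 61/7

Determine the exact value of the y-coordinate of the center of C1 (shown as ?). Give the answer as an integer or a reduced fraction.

1. [C1‖L1]  y_C1² − 11y_C1 − 26 = 0  ⇒  y_C1 = -2 or 13
2. [C1‖L2]  y_C1² + 17y_C1 + 30 = 0  ⇒  y_C1 = -15 or -2

-2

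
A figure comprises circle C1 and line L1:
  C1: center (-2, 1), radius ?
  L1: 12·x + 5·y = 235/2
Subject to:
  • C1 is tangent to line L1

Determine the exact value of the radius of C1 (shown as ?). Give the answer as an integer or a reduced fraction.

21/2

1. [C1‖L1]  r_C1² − 441/4 = 0  ⇒  r_C1 = 21/2 (r>0 drops 1)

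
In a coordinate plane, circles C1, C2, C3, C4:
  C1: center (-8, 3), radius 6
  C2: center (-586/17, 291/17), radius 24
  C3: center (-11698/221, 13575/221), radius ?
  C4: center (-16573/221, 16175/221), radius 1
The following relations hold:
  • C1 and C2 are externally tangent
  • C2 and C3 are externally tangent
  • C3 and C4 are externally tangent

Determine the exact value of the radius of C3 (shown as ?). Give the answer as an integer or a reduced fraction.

1. [ext C2·C3]  r_C3² + 48r_C3 − 1728 = 0  ⇒  r_C3 = 24 (r>0 drops 1)
2. [ext C3·C4]  r_C3² + 2r_C3 − 624 = 0  ⇒  r_C3 = 24 (r>0 drops 1)

24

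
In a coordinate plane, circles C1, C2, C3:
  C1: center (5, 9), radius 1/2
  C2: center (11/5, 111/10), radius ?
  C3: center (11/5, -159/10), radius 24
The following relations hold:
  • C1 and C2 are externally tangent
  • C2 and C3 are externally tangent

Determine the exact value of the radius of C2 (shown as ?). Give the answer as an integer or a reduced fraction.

1. [ext C1·C2]  r_C2² + 1r_C2 − 12 = 0  ⇒  r_C2 = 3 (r>0 drops 1)
2. [ext C2·C3]  r_C2² + 48r_C2 − 153 = 0  ⇒  r_C2 = 3 (r>0 drops 1)

3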